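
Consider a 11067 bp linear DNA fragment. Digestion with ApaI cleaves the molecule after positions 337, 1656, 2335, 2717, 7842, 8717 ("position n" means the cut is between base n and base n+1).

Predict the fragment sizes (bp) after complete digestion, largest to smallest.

Linear molecule, 6 cuts → 7 fragments:
  337 − 0 = 337 bp
  1656 − 337 = 1319 bp
  2335 − 1656 = 679 bp
  2717 − 2335 = 382 bp
  7842 − 2717 = 5125 bp
  8717 − 7842 = 875 bp
  11067 − 8717 = 2350 bp
Sorted largest to smallest: 5125, 2350, 1319, 875, 679, 382, 337 bp.

5125, 2350, 1319, 875, 679, 382, 337 bp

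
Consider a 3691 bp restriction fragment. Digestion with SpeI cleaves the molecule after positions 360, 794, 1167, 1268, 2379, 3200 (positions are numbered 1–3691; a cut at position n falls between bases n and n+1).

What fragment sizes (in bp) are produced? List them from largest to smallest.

1111, 821, 491, 434, 373, 360, 101 bp

Linear molecule, 6 cuts → 7 fragments:
  360 − 0 = 360 bp
  794 − 360 = 434 bp
  1167 − 794 = 373 bp
  1268 − 1167 = 101 bp
  2379 − 1268 = 1111 bp
  3200 − 2379 = 821 bp
  3691 − 3200 = 491 bp
Sorted largest to smallest: 1111, 821, 491, 434, 373, 360, 101 bp.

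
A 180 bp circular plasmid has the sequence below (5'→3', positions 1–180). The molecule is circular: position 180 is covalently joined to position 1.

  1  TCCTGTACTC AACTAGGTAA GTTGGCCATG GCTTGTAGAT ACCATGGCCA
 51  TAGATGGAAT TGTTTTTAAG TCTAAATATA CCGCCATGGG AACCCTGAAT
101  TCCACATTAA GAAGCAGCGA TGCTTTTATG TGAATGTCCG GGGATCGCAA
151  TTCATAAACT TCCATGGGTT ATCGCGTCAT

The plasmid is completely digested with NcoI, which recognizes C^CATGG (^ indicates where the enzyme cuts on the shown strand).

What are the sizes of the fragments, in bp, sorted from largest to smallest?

NcoI sites (CCATGG) start at positions 26, 42, 84, 162.
NcoI cuts after the first base of each site, so after positions 26, 42, 84, 162.
Circular molecule, 4 cuts → 4 fragments:
  27–42 → 16 bp
  43–84 → 42 bp
  85–162 → 78 bp
  163–180 then 1–26 → 18 + 26 = 44 bp
Sorted largest to smallest: 78, 44, 42, 16 bp.

78, 44, 42, 16 bp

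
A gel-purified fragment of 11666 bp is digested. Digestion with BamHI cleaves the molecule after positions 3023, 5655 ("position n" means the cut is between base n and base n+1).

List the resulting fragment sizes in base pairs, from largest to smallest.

6011, 3023, 2632 bp

Linear molecule, 2 cuts → 3 fragments:
  3023 − 0 = 3023 bp
  5655 − 3023 = 2632 bp
  11666 − 5655 = 6011 bp
Sorted largest to smallest: 6011, 3023, 2632 bp.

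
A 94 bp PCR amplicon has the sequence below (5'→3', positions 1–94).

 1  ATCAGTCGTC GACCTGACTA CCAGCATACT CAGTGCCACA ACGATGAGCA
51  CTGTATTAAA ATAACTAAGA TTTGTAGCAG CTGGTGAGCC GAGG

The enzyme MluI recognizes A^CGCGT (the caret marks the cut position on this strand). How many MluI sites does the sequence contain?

0

No occurrence of ACGCGT is present in the sequence.
MluI does not cut: 0 sites.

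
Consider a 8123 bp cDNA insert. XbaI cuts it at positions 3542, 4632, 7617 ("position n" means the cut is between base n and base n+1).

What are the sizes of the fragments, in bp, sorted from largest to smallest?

Linear molecule, 3 cuts → 4 fragments:
  3542 − 0 = 3542 bp
  4632 − 3542 = 1090 bp
  7617 − 4632 = 2985 bp
  8123 − 7617 = 506 bp
Sorted largest to smallest: 3542, 2985, 1090, 506 bp.

3542, 2985, 1090, 506 bp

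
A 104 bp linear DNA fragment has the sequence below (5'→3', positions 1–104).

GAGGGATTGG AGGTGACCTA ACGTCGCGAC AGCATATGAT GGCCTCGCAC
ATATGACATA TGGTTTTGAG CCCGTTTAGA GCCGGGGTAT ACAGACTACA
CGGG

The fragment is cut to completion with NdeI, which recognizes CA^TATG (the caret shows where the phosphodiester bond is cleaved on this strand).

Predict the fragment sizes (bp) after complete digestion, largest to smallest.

46, 34, 17, 7 bp

NdeI sites (CATATG) start at positions 33, 50, 57.
NdeI cuts after base 2 of each site, so after positions 34, 51, 58.
Linear molecule, 3 cuts → 4 fragments:
  1–34 → 34 bp
  35–51 → 17 bp
  52–58 → 7 bp
  59–104 → 46 bp
Sorted largest to smallest: 46, 34, 17, 7 bp.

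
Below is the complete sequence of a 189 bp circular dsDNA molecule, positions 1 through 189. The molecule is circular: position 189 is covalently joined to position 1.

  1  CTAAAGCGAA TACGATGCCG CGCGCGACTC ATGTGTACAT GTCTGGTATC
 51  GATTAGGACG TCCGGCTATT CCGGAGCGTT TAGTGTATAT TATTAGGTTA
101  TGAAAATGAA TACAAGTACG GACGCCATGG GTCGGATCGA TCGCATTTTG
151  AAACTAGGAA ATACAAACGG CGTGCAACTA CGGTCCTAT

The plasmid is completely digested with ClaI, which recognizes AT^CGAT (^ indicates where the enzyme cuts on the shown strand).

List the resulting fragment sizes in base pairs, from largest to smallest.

101, 88 bp

ClaI sites (ATCGAT) start at positions 48, 136.
ClaI cuts after base 2 of each site, so after positions 49, 137.
Circular molecule, 2 cuts → 2 fragments:
  50–137 → 88 bp
  138–189 then 1–49 → 52 + 49 = 101 bp
Sorted largest to smallest: 101, 88 bp.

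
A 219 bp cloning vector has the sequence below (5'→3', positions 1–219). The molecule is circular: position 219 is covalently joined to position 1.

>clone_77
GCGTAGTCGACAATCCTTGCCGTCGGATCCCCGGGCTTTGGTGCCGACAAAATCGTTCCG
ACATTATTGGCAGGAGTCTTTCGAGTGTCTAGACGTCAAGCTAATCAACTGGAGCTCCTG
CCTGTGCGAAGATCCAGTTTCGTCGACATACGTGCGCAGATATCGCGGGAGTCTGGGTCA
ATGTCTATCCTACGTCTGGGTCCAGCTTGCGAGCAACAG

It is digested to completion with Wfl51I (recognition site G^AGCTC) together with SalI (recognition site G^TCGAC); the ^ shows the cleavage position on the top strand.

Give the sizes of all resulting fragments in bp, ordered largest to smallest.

106, 83, 30 bp

The Wfl51I site (GAGCTC) starts at position 112.
Wfl51I cuts after the first base of each site, so after position 112.
SalI sites (GTCGAC) start at positions 6, 142.
SalI cuts after the first base of each site, so after positions 6, 142.
Combined cut positions: 6, 112, 142.
Circular molecule, 3 cuts → 3 fragments:
  7–112 → 106 bp
  113–142 → 30 bp
  143–219 then 1–6 → 77 + 6 = 83 bp
Sorted largest to smallest: 106, 83, 30 bp.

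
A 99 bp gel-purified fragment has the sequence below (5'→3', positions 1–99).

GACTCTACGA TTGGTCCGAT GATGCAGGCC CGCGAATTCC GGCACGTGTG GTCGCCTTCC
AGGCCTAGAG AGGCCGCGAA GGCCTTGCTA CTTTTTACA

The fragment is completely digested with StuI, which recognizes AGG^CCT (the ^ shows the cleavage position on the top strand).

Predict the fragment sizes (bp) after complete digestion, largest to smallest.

63, 19, 17 bp

StuI sites (AGGCCT) start at positions 61, 80.
StuI cuts after base 3 of each site, so after positions 63, 82.
Linear molecule, 2 cuts → 3 fragments:
  1–63 → 63 bp
  64–82 → 19 bp
  83–99 → 17 bp
Sorted largest to smallest: 63, 19, 17 bp.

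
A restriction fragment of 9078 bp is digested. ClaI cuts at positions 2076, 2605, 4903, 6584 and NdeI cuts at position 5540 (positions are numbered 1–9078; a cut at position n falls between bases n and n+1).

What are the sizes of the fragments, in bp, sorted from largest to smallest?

Combined cut positions (sorted): 2076, 2605, 4903, 5540, 6584.
Linear molecule, 5 cuts → 6 fragments:
  2076 − 0 = 2076 bp
  2605 − 2076 = 529 bp
  4903 − 2605 = 2298 bp
  5540 − 4903 = 637 bp
  6584 − 5540 = 1044 bp
  9078 − 6584 = 2494 bp
Sorted largest to smallest: 2494, 2298, 2076, 1044, 637, 529 bp.

2494, 2298, 2076, 1044, 637, 529 bp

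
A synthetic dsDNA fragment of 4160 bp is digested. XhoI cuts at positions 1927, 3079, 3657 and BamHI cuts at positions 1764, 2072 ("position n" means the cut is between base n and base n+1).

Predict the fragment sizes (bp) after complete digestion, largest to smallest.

Combined cut positions (sorted): 1764, 1927, 2072, 3079, 3657.
Linear molecule, 5 cuts → 6 fragments:
  1764 − 0 = 1764 bp
  1927 − 1764 = 163 bp
  2072 − 1927 = 145 bp
  3079 − 2072 = 1007 bp
  3657 − 3079 = 578 bp
  4160 − 3657 = 503 bp
Sorted largest to smallest: 1764, 1007, 578, 503, 163, 145 bp.

1764, 1007, 578, 503, 163, 145 bp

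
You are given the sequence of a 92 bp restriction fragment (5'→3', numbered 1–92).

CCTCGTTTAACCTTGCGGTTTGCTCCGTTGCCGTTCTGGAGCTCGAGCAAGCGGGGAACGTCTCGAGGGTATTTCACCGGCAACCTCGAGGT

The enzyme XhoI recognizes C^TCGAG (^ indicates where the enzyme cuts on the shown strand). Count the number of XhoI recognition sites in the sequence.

CTCGAG occurs starting at positions 42, 62, 85.
XhoI cuts at 3 sites.

3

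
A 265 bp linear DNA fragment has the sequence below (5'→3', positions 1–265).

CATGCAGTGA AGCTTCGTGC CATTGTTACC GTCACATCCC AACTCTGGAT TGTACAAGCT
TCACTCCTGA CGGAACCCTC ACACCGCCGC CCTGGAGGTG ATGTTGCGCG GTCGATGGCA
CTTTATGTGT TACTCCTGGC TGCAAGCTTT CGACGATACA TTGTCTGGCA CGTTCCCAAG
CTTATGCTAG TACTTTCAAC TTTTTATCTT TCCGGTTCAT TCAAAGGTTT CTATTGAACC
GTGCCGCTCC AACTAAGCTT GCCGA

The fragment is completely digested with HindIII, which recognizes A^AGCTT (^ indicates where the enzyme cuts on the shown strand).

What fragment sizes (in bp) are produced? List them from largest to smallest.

HindIII sites (AAGCTT) start at positions 10, 56, 144, 178, 255.
HindIII cuts after the first base of each site, so after positions 10, 56, 144, 178, 255.
Linear molecule, 5 cuts → 6 fragments:
  1–10 → 10 bp
  11–56 → 46 bp
  57–144 → 88 bp
  145–178 → 34 bp
  179–255 → 77 bp
  256–265 → 10 bp
Sorted largest to smallest: 88, 77, 46, 34, 10, 10 bp.

88, 77, 46, 34, 10, 10 bp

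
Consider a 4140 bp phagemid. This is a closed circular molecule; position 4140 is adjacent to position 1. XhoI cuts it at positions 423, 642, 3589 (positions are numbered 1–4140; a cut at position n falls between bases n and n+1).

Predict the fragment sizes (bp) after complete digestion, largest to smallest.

Circular molecule, 3 cuts → 3 fragments:
  642 − 423 = 219 bp
  3589 − 642 = 2947 bp
  wrap: 4140 − 3589 + 423 = 974 bp
Sorted largest to smallest: 2947, 974, 219 bp.

2947, 974, 219 bp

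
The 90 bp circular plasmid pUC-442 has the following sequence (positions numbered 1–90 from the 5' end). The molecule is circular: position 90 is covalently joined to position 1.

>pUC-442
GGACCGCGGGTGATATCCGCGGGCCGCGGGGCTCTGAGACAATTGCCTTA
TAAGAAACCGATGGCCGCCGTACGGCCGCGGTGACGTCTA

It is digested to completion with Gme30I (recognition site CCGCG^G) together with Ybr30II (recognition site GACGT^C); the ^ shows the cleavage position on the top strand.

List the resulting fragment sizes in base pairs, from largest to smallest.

Gme30I sites (CCGCGG) start at positions 4, 17, 24, 76.
Gme30I cuts after base 5 of each site (before the last base), so after positions 8, 21, 28, 80.
The Ybr30II site (GACGTC) starts at position 83.
Ybr30II cuts after base 5 of each site (before the last base), so after position 87.
Combined cut positions: 8, 21, 28, 80, 87.
Circular molecule, 5 cuts → 5 fragments:
  9–21 → 13 bp
  22–28 → 7 bp
  29–80 → 52 bp
  81–87 → 7 bp
  88–90 then 1–8 → 3 + 8 = 11 bp
Sorted largest to smallest: 52, 13, 11, 7, 7 bp.

52, 13, 11, 7, 7 bp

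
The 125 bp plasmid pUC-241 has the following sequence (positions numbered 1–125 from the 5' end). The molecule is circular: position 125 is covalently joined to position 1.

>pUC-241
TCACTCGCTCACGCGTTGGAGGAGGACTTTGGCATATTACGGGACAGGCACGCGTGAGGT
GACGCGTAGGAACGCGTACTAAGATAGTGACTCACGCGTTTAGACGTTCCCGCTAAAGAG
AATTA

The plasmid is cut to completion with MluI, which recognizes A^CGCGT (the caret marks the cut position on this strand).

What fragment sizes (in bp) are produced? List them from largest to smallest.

MluI sites (ACGCGT) start at positions 11, 50, 62, 72, 94.
MluI cuts after the first base of each site, so after positions 11, 50, 62, 72, 94.
Circular molecule, 5 cuts → 5 fragments:
  12–50 → 39 bp
  51–62 → 12 bp
  63–72 → 10 bp
  73–94 → 22 bp
  95–125 then 1–11 → 31 + 11 = 42 bp
Sorted largest to smallest: 42, 39, 22, 12, 10 bp.

42, 39, 22, 12, 10 bp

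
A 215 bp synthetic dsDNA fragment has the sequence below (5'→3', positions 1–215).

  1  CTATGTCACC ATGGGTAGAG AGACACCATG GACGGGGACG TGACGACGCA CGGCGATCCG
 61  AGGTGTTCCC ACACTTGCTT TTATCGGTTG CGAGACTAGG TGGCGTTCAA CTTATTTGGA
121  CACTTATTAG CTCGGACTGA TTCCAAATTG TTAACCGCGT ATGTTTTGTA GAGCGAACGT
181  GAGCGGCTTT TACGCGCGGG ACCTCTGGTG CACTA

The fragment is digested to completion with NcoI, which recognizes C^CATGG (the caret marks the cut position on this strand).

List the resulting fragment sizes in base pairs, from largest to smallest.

NcoI sites (CCATGG) start at positions 9, 26.
NcoI cuts after the first base of each site, so after positions 9, 26.
Linear molecule, 2 cuts → 3 fragments:
  1–9 → 9 bp
  10–26 → 17 bp
  27–215 → 189 bp
Sorted largest to smallest: 189, 17, 9 bp.

189, 17, 9 bp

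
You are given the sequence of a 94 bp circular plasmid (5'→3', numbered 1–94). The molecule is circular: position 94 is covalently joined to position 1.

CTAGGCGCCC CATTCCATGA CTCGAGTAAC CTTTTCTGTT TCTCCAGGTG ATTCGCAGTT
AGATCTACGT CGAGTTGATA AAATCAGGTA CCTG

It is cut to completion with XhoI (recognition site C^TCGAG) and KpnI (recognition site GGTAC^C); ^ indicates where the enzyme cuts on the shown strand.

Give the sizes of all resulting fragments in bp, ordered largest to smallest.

70, 24 bp

The XhoI site (CTCGAG) starts at position 21.
XhoI cuts after the first base of each site, so after position 21.
The KpnI site (GGTACC) starts at position 87.
KpnI cuts after base 5 of each site (before the last base), so after position 91.
Combined cut positions: 21, 91.
Circular molecule, 2 cuts → 2 fragments:
  22–91 → 70 bp
  92–94 then 1–21 → 3 + 21 = 24 bp
Sorted largest to smallest: 70, 24 bp.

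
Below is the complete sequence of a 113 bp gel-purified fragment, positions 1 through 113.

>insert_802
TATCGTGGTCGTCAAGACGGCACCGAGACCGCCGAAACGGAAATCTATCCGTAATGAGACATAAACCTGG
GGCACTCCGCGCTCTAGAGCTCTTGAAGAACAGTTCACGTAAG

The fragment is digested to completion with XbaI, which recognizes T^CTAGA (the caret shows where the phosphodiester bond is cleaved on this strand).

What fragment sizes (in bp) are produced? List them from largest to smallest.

The XbaI site (TCTAGA) starts at position 83.
XbaI cuts after the first base of each site, so after position 83.
Linear molecule, 1 cut → 2 fragments:
  1–83 → 83 bp
  84–113 → 30 bp
Sorted largest to smallest: 83, 30 bp.

83, 30 bp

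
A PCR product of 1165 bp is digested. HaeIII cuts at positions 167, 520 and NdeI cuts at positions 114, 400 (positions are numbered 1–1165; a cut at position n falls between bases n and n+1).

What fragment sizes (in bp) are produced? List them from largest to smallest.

Combined cut positions (sorted): 114, 167, 400, 520.
Linear molecule, 4 cuts → 5 fragments:
  114 − 0 = 114 bp
  167 − 114 = 53 bp
  400 − 167 = 233 bp
  520 − 400 = 120 bp
  1165 − 520 = 645 bp
Sorted largest to smallest: 645, 233, 120, 114, 53 bp.

645, 233, 120, 114, 53 bp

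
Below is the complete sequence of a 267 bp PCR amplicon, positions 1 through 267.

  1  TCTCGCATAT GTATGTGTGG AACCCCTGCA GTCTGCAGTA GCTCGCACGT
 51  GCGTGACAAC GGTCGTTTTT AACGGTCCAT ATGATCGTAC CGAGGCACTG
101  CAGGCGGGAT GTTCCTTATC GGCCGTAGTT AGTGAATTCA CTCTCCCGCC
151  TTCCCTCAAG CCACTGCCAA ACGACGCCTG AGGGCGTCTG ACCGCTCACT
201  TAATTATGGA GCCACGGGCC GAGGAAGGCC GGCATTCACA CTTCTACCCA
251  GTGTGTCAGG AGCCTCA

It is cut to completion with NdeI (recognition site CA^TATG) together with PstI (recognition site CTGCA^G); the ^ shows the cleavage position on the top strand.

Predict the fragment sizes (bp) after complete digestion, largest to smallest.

165, 42, 23, 23, 7, 7 bp

NdeI sites (CATATG) start at positions 6, 78.
NdeI cuts after base 2 of each site, so after positions 7, 79.
PstI sites (CTGCAG) start at positions 26, 33, 98.
PstI cuts after base 5 of each site (before the last base), so after positions 30, 37, 102.
Combined cut positions: 7, 30, 37, 79, 102.
Linear molecule, 5 cuts → 6 fragments:
  1–7 → 7 bp
  8–30 → 23 bp
  31–37 → 7 bp
  38–79 → 42 bp
  80–102 → 23 bp
  103–267 → 165 bp
Sorted largest to smallest: 165, 42, 23, 23, 7, 7 bp.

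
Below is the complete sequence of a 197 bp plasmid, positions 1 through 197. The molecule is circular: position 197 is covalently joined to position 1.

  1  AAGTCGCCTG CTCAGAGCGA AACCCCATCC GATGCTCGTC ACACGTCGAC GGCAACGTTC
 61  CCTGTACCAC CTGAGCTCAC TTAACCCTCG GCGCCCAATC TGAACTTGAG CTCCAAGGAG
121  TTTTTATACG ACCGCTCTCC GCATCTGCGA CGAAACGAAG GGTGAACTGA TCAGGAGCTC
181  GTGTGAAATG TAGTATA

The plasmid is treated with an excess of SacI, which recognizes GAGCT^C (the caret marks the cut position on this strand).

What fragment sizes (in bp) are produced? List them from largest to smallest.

SacI sites (GAGCTC) start at positions 73, 108, 175.
SacI cuts after base 5 of each site (before the last base), so after positions 77, 112, 179.
Circular molecule, 3 cuts → 3 fragments:
  78–112 → 35 bp
  113–179 → 67 bp
  180–197 then 1–77 → 18 + 77 = 95 bp
Sorted largest to smallest: 95, 67, 35 bp.

95, 67, 35 bp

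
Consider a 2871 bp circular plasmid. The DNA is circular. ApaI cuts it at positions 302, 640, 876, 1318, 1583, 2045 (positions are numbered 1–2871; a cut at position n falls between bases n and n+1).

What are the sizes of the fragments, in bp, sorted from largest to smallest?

1128, 462, 442, 338, 265, 236 bp

Circular molecule, 6 cuts → 6 fragments:
  640 − 302 = 338 bp
  876 − 640 = 236 bp
  1318 − 876 = 442 bp
  1583 − 1318 = 265 bp
  2045 − 1583 = 462 bp
  wrap: 2871 − 2045 + 302 = 1128 bp
Sorted largest to smallest: 1128, 462, 442, 338, 265, 236 bp.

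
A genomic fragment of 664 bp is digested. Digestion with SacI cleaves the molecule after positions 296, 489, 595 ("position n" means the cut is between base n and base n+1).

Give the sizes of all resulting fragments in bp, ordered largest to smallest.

296, 193, 106, 69 bp

Linear molecule, 3 cuts → 4 fragments:
  296 − 0 = 296 bp
  489 − 296 = 193 bp
  595 − 489 = 106 bp
  664 − 595 = 69 bp
Sorted largest to smallest: 296, 193, 106, 69 bp.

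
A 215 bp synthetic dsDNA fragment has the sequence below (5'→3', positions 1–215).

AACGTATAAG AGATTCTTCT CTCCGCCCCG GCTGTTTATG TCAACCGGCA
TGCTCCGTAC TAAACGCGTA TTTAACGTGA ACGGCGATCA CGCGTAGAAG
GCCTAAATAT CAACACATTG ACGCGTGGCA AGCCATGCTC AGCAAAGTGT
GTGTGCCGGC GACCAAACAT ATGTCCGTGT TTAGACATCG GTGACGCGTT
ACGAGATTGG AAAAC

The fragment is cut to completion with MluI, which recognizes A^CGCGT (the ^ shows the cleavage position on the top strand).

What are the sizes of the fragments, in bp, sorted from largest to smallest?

MluI sites (ACGCGT) start at positions 64, 90, 121, 194.
MluI cuts after the first base of each site, so after positions 64, 90, 121, 194.
Linear molecule, 4 cuts → 5 fragments:
  1–64 → 64 bp
  65–90 → 26 bp
  91–121 → 31 bp
  122–194 → 73 bp
  195–215 → 21 bp
Sorted largest to smallest: 73, 64, 31, 26, 21 bp.

73, 64, 31, 26, 21 bp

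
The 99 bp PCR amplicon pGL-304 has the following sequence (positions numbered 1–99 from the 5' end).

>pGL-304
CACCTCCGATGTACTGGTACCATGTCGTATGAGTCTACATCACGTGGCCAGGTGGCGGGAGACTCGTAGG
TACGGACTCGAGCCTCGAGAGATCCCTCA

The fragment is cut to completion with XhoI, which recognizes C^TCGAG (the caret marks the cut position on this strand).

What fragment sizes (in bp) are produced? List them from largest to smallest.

77, 15, 7 bp

XhoI sites (CTCGAG) start at positions 77, 84.
XhoI cuts after the first base of each site, so after positions 77, 84.
Linear molecule, 2 cuts → 3 fragments:
  1–77 → 77 bp
  78–84 → 7 bp
  85–99 → 15 bp
Sorted largest to smallest: 77, 15, 7 bp.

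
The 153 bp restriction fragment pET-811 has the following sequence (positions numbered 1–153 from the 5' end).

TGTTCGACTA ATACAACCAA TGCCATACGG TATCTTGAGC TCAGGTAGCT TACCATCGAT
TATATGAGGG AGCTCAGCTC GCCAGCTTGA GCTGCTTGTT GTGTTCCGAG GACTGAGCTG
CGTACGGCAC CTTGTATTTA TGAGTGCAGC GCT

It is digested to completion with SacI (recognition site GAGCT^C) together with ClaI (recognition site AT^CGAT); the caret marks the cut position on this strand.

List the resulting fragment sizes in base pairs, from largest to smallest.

79, 41, 18, 15 bp

SacI sites (GAGCTC) start at positions 37, 70.
SacI cuts after base 5 of each site (before the last base), so after positions 41, 74.
The ClaI site (ATCGAT) starts at position 55.
ClaI cuts after base 2 of each site, so after position 56.
Combined cut positions: 41, 56, 74.
Linear molecule, 3 cuts → 4 fragments:
  1–41 → 41 bp
  42–56 → 15 bp
  57–74 → 18 bp
  75–153 → 79 bp
Sorted largest to smallest: 79, 41, 18, 15 bp.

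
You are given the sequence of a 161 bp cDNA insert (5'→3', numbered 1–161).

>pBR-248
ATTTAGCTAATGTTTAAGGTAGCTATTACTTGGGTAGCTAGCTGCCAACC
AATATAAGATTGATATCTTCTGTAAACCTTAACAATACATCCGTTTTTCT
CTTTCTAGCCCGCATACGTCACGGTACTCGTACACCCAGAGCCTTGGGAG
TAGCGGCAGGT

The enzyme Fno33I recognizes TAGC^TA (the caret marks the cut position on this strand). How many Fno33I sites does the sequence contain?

3

TAGCTA occurs starting at positions 4, 20, 35.
Fno33I cuts at 3 sites.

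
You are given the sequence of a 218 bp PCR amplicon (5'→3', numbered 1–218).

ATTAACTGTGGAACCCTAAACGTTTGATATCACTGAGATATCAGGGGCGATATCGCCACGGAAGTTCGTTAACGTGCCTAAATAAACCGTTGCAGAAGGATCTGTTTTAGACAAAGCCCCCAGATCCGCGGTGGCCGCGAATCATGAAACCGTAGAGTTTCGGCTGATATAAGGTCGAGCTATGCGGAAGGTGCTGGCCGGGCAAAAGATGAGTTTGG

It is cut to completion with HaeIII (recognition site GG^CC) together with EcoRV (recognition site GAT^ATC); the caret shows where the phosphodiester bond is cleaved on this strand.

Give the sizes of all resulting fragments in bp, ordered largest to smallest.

HaeIII sites (GGCC) start at positions 133, 196.
HaeIII cuts after base 2 of each site, so after positions 134, 197.
EcoRV sites (GATATC) start at positions 26, 37, 49.
EcoRV cuts after base 3 of each site, so after positions 28, 39, 51.
Combined cut positions: 28, 39, 51, 134, 197.
Linear molecule, 5 cuts → 6 fragments:
  1–28 → 28 bp
  29–39 → 11 bp
  40–51 → 12 bp
  52–134 → 83 bp
  135–197 → 63 bp
  198–218 → 21 bp
Sorted largest to smallest: 83, 63, 28, 21, 12, 11 bp.

83, 63, 28, 21, 12, 11 bp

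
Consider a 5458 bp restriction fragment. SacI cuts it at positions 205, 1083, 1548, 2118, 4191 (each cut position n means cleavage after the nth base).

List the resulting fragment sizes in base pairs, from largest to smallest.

2073, 1267, 878, 570, 465, 205 bp

Linear molecule, 5 cuts → 6 fragments:
  205 − 0 = 205 bp
  1083 − 205 = 878 bp
  1548 − 1083 = 465 bp
  2118 − 1548 = 570 bp
  4191 − 2118 = 2073 bp
  5458 − 4191 = 1267 bp
Sorted largest to smallest: 2073, 1267, 878, 570, 465, 205 bp.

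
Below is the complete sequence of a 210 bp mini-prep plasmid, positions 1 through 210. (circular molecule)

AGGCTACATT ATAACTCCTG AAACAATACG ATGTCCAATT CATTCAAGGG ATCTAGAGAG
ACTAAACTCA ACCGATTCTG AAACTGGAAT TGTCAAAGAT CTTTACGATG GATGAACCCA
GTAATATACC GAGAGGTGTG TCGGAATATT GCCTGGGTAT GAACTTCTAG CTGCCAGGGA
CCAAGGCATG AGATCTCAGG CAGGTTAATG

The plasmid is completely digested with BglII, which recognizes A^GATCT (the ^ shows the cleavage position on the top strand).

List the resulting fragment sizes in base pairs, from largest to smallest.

BglII sites (AGATCT) start at positions 97, 191.
BglII cuts after the first base of each site, so after positions 97, 191.
Circular molecule, 2 cuts → 2 fragments:
  98–191 → 94 bp
  192–210 then 1–97 → 19 + 97 = 116 bp
Sorted largest to smallest: 116, 94 bp.

116, 94 bp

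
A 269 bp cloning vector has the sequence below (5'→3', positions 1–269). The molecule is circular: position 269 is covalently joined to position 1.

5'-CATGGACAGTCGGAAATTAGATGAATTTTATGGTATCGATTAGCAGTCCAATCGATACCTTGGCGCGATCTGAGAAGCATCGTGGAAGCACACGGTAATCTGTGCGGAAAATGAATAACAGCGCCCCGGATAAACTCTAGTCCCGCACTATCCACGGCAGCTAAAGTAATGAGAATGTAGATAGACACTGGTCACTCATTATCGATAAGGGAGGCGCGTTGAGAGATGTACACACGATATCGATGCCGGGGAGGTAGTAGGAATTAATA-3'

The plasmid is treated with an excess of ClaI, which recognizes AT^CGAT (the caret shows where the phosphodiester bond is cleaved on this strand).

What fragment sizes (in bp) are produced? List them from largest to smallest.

150, 65, 38, 16 bp

ClaI sites (ATCGAT) start at positions 35, 51, 201, 239.
ClaI cuts after base 2 of each site, so after positions 36, 52, 202, 240.
Circular molecule, 4 cuts → 4 fragments:
  37–52 → 16 bp
  53–202 → 150 bp
  203–240 → 38 bp
  241–269 then 1–36 → 29 + 36 = 65 bp
Sorted largest to smallest: 150, 65, 38, 16 bp.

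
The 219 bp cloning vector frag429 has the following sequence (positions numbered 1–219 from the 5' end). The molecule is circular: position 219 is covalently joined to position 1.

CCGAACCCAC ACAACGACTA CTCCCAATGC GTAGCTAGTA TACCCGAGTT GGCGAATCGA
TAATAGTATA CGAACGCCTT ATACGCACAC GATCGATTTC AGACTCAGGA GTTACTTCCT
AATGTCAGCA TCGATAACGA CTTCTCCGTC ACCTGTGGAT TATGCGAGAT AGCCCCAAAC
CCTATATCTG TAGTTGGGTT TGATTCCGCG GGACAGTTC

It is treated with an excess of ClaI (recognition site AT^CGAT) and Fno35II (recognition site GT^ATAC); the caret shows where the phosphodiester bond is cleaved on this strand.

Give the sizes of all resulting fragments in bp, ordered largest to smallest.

127, 38, 26, 18, 10 bp

ClaI sites (ATCGAT) start at positions 56, 92, 130.
ClaI cuts after base 2 of each site, so after positions 57, 93, 131.
Fno35II sites (GTATAC) start at positions 38, 66.
Fno35II cuts after base 2 of each site, so after positions 39, 67.
Combined cut positions: 39, 57, 67, 93, 131.
Circular molecule, 5 cuts → 5 fragments:
  40–57 → 18 bp
  58–67 → 10 bp
  68–93 → 26 bp
  94–131 → 38 bp
  132–219 then 1–39 → 88 + 39 = 127 bp
Sorted largest to smallest: 127, 38, 26, 18, 10 bp.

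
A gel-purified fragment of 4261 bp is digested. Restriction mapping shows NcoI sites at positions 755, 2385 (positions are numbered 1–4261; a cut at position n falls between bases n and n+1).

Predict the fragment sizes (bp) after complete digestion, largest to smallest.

Linear molecule, 2 cuts → 3 fragments:
  755 − 0 = 755 bp
  2385 − 755 = 1630 bp
  4261 − 2385 = 1876 bp
Sorted largest to smallest: 1876, 1630, 755 bp.

1876, 1630, 755 bp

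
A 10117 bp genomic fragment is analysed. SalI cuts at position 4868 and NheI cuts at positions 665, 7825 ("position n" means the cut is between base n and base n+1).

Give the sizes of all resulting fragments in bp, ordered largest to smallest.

4203, 2957, 2292, 665 bp

Combined cut positions (sorted): 665, 4868, 7825.
Linear molecule, 3 cuts → 4 fragments:
  665 − 0 = 665 bp
  4868 − 665 = 4203 bp
  7825 − 4868 = 2957 bp
  10117 − 7825 = 2292 bp
Sorted largest to smallest: 4203, 2957, 2292, 665 bp.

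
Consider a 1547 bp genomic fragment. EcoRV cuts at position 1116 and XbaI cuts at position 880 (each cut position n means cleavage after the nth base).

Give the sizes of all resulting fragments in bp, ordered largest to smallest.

Combined cut positions (sorted): 880, 1116.
Linear molecule, 2 cuts → 3 fragments:
  880 − 0 = 880 bp
  1116 − 880 = 236 bp
  1547 − 1116 = 431 bp
Sorted largest to smallest: 880, 431, 236 bp.

880, 431, 236 bp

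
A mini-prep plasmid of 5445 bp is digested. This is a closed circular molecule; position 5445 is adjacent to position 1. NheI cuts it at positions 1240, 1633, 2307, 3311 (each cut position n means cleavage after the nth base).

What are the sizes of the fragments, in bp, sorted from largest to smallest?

3374, 1004, 674, 393 bp

Circular molecule, 4 cuts → 4 fragments:
  1633 − 1240 = 393 bp
  2307 − 1633 = 674 bp
  3311 − 2307 = 1004 bp
  wrap: 5445 − 3311 + 1240 = 3374 bp
Sorted largest to smallest: 3374, 1004, 674, 393 bp.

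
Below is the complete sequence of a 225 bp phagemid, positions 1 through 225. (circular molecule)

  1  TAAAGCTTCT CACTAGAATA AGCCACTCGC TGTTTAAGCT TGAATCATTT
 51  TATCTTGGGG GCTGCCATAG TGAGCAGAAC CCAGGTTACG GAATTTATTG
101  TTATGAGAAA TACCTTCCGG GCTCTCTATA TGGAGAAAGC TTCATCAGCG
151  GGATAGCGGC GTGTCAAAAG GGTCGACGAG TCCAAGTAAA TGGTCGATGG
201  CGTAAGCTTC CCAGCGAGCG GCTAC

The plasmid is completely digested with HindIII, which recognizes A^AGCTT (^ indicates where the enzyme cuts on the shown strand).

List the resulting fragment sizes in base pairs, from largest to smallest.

HindIII sites (AAGCTT) start at positions 3, 36, 137, 204.
HindIII cuts after the first base of each site, so after positions 3, 36, 137, 204.
Circular molecule, 4 cuts → 4 fragments:
  4–36 → 33 bp
  37–137 → 101 bp
  138–204 → 67 bp
  205–225 then 1–3 → 21 + 3 = 24 bp
Sorted largest to smallest: 101, 67, 33, 24 bp.

101, 67, 33, 24 bp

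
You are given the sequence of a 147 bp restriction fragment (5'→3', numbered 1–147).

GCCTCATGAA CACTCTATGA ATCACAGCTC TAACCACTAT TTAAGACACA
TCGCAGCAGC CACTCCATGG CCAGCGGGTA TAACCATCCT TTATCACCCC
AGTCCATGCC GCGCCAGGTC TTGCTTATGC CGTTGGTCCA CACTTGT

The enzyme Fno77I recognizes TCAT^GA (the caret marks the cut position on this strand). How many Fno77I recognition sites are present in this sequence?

1

TCATGA occurs starting at position 4.
Fno77I cuts at 1 site.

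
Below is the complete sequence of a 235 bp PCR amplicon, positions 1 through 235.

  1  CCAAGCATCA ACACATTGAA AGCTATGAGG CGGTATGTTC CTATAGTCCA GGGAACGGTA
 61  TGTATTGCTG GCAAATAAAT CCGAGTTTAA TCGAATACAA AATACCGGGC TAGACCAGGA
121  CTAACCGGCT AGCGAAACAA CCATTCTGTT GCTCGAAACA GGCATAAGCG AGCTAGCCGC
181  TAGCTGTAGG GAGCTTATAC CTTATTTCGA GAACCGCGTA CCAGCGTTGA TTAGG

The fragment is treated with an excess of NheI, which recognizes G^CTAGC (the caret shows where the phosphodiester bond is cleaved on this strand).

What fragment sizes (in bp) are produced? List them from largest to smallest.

NheI sites (GCTAGC) start at positions 128, 172, 179.
NheI cuts after the first base of each site, so after positions 128, 172, 179.
Linear molecule, 3 cuts → 4 fragments:
  1–128 → 128 bp
  129–172 → 44 bp
  173–179 → 7 bp
  180–235 → 56 bp
Sorted largest to smallest: 128, 56, 44, 7 bp.

128, 56, 44, 7 bp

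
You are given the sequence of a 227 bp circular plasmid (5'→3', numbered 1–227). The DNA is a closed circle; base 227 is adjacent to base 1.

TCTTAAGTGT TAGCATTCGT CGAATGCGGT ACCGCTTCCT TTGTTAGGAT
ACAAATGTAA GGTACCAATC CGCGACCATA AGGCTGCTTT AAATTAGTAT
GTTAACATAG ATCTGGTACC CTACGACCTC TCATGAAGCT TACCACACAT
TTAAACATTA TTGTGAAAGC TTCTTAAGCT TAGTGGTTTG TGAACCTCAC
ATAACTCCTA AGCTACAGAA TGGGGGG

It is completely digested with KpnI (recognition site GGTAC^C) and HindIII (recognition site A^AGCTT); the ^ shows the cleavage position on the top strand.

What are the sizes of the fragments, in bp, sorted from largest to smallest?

KpnI sites (GGTACC) start at positions 28, 61, 115.
KpnI cuts after base 5 of each site (before the last base), so after positions 32, 65, 119.
HindIII sites (AAGCTT) start at positions 136, 167, 176.
HindIII cuts after the first base of each site, so after positions 136, 167, 176.
Combined cut positions: 32, 65, 119, 136, 167, 176.
Circular molecule, 6 cuts → 6 fragments:
  33–65 → 33 bp
  66–119 → 54 bp
  120–136 → 17 bp
  137–167 → 31 bp
  168–176 → 9 bp
  177–227 then 1–32 → 51 + 32 = 83 bp
Sorted largest to smallest: 83, 54, 33, 31, 17, 9 bp.

83, 54, 33, 31, 17, 9 bp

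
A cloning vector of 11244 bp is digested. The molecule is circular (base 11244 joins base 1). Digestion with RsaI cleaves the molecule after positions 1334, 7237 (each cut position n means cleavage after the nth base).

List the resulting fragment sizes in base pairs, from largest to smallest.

Circular molecule, 2 cuts → 2 fragments:
  7237 − 1334 = 5903 bp
  wrap: 11244 − 7237 + 1334 = 5341 bp
Sorted largest to smallest: 5903, 5341 bp.

5903, 5341 bp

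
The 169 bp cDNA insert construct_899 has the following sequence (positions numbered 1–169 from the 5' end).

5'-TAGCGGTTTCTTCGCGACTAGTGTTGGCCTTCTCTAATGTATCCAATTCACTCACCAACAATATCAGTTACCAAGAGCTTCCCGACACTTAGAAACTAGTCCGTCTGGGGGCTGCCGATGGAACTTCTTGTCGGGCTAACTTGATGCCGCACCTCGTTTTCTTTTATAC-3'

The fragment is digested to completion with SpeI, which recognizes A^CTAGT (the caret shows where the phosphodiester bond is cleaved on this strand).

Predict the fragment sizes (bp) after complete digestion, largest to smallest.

SpeI sites (ACTAGT) start at positions 17, 95.
SpeI cuts after the first base of each site, so after positions 17, 95.
Linear molecule, 2 cuts → 3 fragments:
  1–17 → 17 bp
  18–95 → 78 bp
  96–169 → 74 bp
Sorted largest to smallest: 78, 74, 17 bp.

78, 74, 17 bp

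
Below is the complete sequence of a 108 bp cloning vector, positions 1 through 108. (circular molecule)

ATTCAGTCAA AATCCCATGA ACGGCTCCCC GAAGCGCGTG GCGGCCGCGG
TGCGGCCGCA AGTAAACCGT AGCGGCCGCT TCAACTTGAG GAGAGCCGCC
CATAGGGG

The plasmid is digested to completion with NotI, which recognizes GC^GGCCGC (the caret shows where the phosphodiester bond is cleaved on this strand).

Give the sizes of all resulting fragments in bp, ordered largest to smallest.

77, 20, 11 bp

NotI sites (GCGGCCGC) start at positions 41, 52, 72.
NotI cuts after base 2 of each site, so after positions 42, 53, 73.
Circular molecule, 3 cuts → 3 fragments:
  43–53 → 11 bp
  54–73 → 20 bp
  74–108 then 1–42 → 35 + 42 = 77 bp
Sorted largest to smallest: 77, 20, 11 bp.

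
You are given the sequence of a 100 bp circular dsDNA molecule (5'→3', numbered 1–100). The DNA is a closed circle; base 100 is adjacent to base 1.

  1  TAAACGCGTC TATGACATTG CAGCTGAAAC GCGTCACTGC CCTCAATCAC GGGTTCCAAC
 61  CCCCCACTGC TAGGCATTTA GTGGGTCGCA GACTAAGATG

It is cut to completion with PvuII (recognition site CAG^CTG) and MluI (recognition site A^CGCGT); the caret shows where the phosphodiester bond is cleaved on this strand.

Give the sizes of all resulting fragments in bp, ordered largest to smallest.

75, 19, 6 bp

The PvuII site (CAGCTG) starts at position 21.
PvuII cuts after base 3 of each site, so after position 23.
MluI sites (ACGCGT) start at positions 4, 29.
MluI cuts after the first base of each site, so after positions 4, 29.
Combined cut positions: 4, 23, 29.
Circular molecule, 3 cuts → 3 fragments:
  5–23 → 19 bp
  24–29 → 6 bp
  30–100 then 1–4 → 71 + 4 = 75 bp
Sorted largest to smallest: 75, 19, 6 bp.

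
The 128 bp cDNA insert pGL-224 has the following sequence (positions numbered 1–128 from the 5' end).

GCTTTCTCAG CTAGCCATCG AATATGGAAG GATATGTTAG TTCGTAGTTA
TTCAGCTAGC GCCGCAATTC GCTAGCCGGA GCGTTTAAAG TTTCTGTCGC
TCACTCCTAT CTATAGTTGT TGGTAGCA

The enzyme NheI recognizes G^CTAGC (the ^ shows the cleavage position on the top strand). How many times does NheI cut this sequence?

3

GCTAGC occurs starting at positions 10, 55, 71.
NheI cuts at 3 sites.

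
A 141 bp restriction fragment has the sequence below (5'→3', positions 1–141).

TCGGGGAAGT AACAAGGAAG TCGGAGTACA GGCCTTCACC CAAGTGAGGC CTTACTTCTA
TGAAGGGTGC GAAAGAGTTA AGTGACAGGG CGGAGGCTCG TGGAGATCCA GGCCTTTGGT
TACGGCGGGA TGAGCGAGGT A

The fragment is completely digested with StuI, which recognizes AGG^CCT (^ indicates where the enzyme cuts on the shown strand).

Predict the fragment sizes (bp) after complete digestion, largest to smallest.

63, 32, 29, 17 bp

StuI sites (AGGCCT) start at positions 30, 47, 110.
StuI cuts after base 3 of each site, so after positions 32, 49, 112.
Linear molecule, 3 cuts → 4 fragments:
  1–32 → 32 bp
  33–49 → 17 bp
  50–112 → 63 bp
  113–141 → 29 bp
Sorted largest to smallest: 63, 32, 29, 17 bp.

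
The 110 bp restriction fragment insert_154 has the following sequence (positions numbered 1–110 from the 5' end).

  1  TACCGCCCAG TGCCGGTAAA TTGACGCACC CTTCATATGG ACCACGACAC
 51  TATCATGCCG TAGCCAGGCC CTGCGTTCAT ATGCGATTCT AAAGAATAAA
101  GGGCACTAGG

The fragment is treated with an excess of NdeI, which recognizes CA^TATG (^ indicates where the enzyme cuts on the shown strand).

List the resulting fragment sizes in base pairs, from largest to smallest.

44, 35, 31 bp

NdeI sites (CATATG) start at positions 34, 78.
NdeI cuts after base 2 of each site, so after positions 35, 79.
Linear molecule, 2 cuts → 3 fragments:
  1–35 → 35 bp
  36–79 → 44 bp
  80–110 → 31 bp
Sorted largest to smallest: 44, 35, 31 bp.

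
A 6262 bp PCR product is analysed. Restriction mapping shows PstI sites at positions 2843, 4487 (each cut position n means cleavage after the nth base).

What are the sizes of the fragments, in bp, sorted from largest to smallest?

2843, 1775, 1644 bp

Linear molecule, 2 cuts → 3 fragments:
  2843 − 0 = 2843 bp
  4487 − 2843 = 1644 bp
  6262 − 4487 = 1775 bp
Sorted largest to smallest: 2843, 1775, 1644 bp.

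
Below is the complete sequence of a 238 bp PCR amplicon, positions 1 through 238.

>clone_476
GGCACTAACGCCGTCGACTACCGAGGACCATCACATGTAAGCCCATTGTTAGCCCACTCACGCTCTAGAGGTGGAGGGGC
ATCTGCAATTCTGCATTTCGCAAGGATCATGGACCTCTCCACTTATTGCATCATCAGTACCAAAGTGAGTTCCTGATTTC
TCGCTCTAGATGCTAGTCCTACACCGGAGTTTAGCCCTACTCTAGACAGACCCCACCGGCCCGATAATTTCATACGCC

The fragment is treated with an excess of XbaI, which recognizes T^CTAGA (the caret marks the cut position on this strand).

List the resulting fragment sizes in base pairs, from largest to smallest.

101, 64, 37, 36 bp

XbaI sites (TCTAGA) start at positions 64, 165, 201.
XbaI cuts after the first base of each site, so after positions 64, 165, 201.
Linear molecule, 3 cuts → 4 fragments:
  1–64 → 64 bp
  65–165 → 101 bp
  166–201 → 36 bp
  202–238 → 37 bp
Sorted largest to smallest: 101, 64, 37, 36 bp.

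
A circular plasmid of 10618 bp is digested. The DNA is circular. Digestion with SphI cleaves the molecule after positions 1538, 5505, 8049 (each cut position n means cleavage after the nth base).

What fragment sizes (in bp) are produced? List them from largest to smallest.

Circular molecule, 3 cuts → 3 fragments:
  5505 − 1538 = 3967 bp
  8049 − 5505 = 2544 bp
  wrap: 10618 − 8049 + 1538 = 4107 bp
Sorted largest to smallest: 4107, 3967, 2544 bp.

4107, 3967, 2544 bp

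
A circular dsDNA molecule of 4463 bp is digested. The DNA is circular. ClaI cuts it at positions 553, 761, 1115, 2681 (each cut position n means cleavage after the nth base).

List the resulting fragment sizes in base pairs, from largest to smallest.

2335, 1566, 354, 208 bp

Circular molecule, 4 cuts → 4 fragments:
  761 − 553 = 208 bp
  1115 − 761 = 354 bp
  2681 − 1115 = 1566 bp
  wrap: 4463 − 2681 + 553 = 2335 bp
Sorted largest to smallest: 2335, 1566, 354, 208 bp.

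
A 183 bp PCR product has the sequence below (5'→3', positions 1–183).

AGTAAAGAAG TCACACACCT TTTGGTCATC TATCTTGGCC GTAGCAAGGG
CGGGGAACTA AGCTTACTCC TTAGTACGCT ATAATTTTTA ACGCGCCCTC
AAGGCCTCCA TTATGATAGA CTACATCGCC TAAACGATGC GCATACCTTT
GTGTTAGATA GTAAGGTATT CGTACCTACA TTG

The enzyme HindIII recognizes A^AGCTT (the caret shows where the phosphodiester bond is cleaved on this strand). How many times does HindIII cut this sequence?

AAGCTT occurs starting at position 60.
HindIII cuts at 1 site.

1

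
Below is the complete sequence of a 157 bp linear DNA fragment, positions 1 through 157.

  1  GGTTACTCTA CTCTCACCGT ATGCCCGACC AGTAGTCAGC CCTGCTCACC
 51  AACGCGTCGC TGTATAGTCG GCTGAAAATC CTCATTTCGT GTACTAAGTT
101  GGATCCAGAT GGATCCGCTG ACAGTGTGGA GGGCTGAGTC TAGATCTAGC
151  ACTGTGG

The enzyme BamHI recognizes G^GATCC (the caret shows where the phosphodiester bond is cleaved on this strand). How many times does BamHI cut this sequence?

GGATCC occurs starting at positions 101, 111.
BamHI cuts at 2 sites.

2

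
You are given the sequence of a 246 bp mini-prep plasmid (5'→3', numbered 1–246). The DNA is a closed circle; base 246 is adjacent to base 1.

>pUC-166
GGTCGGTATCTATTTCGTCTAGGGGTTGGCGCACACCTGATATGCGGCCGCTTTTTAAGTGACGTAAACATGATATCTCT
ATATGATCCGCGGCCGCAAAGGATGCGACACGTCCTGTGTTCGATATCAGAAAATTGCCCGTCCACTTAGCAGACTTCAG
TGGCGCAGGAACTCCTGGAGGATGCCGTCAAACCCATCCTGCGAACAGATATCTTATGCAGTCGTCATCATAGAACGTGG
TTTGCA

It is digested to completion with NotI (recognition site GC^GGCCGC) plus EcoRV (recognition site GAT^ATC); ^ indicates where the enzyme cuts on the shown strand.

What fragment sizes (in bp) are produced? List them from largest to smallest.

NotI sites (GCGGCCGC) start at positions 44, 90.
NotI cuts after base 2 of each site, so after positions 45, 91.
EcoRV sites (GATATC) start at positions 72, 123, 208.
EcoRV cuts after base 3 of each site, so after positions 74, 125, 210.
Combined cut positions: 45, 74, 91, 125, 210.
Circular molecule, 5 cuts → 5 fragments:
  46–74 → 29 bp
  75–91 → 17 bp
  92–125 → 34 bp
  126–210 → 85 bp
  211–246 then 1–45 → 36 + 45 = 81 bp
Sorted largest to smallest: 85, 81, 34, 29, 17 bp.

85, 81, 34, 29, 17 bp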